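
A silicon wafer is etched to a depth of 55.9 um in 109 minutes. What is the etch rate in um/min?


Step 1: Etch rate = depth / time
Step 2: rate = 55.9 / 109
rate = 0.513 um/min


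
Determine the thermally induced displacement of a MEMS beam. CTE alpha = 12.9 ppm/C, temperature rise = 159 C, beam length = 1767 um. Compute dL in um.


Step 1: Convert CTE: alpha = 12.9 ppm/C = 12.9e-6 /C
Step 2: dL = 12.9e-6 * 159 * 1767
dL = 3.6243 um


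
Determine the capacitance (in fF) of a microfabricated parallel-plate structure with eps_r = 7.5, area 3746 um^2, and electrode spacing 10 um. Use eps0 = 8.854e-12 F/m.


Step 1: Convert area to m^2: A = 3746e-12 m^2
Step 2: Convert gap to m: d = 10e-6 m
Step 3: C = eps0 * eps_r * A / d
C = 8.854e-12 * 7.5 * 3746e-12 / 10e-6
Step 4: Convert to fF (multiply by 1e15).
C = 24.88 fF


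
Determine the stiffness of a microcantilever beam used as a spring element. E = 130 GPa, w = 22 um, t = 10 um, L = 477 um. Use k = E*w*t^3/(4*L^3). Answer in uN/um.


Step 1: Convert E to consistent units (1 GPa = 1000 uN/um^2).
E = 130 GPa = 130000 uN/um^2
Step 2: Compute t^3 = 10^3 = 1000
Step 3: Compute L^3 = 477^3 = 108531333
Step 4: k = 130000 * 22 * 1000 / (4 * 108531333)
k = 6.588 uN/um


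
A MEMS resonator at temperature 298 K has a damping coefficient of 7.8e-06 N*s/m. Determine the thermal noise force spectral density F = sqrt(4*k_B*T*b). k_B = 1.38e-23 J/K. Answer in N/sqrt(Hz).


Step 1: Compute 4 * k_B * T * b
= 4 * 1.38e-23 * 298 * 7.8e-06
= 1.2831e-25 N^2/Hz
Step 2: F_noise = sqrt(1.2831e-25)
F_noise = 3.58e-13 N/sqrt(Hz)


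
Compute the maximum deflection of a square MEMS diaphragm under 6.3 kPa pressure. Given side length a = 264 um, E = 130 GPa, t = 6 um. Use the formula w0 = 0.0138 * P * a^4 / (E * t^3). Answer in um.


Step 1: Convert pressure to compatible units (E is in GPa, so P in GPa).
P = 6.3 kPa = 6.3e-6 GPa
Step 2: Compute numerator: 0.0138 * P * a^4.
a^4 = 264^4 = 4857532416
numerator = 0.0138 * 6.3e-6 * 4857532416 = 4.223e+02
Step 3: Compute denominator: E * t^3 = 130 * 6^3 = 28080
Step 4: w0 = numerator / denominator = 4.223e+02 / 28080 = 0.015 um


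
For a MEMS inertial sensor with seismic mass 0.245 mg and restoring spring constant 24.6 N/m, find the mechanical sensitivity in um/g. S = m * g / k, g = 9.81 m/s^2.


Step 1: Convert mass: m = 0.245 mg = 2.45e-07 kg
Step 2: S = m * g / k = 2.45e-07 * 9.81 / 24.6
Step 3: S = 9.77e-08 m/g
Step 4: Convert to um/g: S = 0.098 um/g


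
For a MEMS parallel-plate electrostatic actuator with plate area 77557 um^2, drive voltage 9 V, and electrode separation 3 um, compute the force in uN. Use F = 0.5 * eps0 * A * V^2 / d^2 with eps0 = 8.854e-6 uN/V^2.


Step 1: Identify parameters.
eps0 = 8.854e-6 uN/V^2, A = 77557 um^2, V = 9 V, d = 3 um
Step 2: Compute V^2 = 9^2 = 81
Step 3: Compute d^2 = 3^2 = 9
Step 4: F = 0.5 * 8.854e-6 * 77557 * 81 / 9
F = 3.09 uN


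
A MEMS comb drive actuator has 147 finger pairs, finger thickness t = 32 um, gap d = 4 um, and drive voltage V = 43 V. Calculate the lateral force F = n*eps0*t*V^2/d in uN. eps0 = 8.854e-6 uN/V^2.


Step 1: Parameters: n=147, eps0=8.854e-6 uN/V^2, t=32 um, V=43 V, d=4 um
Step 2: V^2 = 1849
Step 3: F = 147 * 8.854e-6 * 32 * 1849 / 4
F = 19.252 uN


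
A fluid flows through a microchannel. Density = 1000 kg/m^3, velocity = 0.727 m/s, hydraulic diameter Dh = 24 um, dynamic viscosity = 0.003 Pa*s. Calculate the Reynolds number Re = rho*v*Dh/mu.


Step 1: Convert Dh to meters: Dh = 24e-6 m
Step 2: Re = rho * v * Dh / mu
Re = 1000 * 0.727 * 24e-6 / 0.003
Re = 5.816


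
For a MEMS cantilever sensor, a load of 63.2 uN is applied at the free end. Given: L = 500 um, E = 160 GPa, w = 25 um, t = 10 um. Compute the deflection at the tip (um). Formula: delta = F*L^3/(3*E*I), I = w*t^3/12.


Step 1: Calculate the second moment of area.
I = w * t^3 / 12 = 25 * 10^3 / 12 = 2083.3333 um^4
Step 2: Convert E to consistent units (1 GPa = 1000 uN/um^2).
E = 160 GPa = 160000 uN/um^2
Step 3: Calculate tip deflection.
delta = F * L^3 / (3 * E * I)
delta = 63.2 * 500^3 / (3 * 160000 * 2083.3333)
delta = 7.9 um


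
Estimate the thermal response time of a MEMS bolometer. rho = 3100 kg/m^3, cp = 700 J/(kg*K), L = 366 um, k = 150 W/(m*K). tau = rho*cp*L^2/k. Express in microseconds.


Step 1: Convert L to m: L = 366e-6 m
Step 2: L^2 = (366e-6)^2 = 1.33956e-07 m^2
Step 3: tau = 3100 * 700 * 1.33956e-07 / 150 = 1.9378968e-03 s
Step 4: Convert to microseconds (multiply by 1e6).
tau = 1937.897 us


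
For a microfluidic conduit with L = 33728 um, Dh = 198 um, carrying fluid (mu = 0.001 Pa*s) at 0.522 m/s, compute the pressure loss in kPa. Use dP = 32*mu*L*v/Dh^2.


Step 1: Convert to SI: L = 33728e-6 m, Dh = 198e-6 m
Step 2: dP = 32 * 0.001 * 33728e-6 * 0.522 / (198e-6)^2
Step 3: dP = 14370.79 Pa
Step 4: Convert to kPa: dP = 14.37 kPa


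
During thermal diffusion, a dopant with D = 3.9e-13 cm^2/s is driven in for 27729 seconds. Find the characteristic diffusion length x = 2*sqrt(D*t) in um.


Step 1: Compute D*t = 3.9e-13 * 27729 = 1.081431e-08 cm^2
Step 2: sqrt(D*t) = 1.0399e-04 cm
Step 3: x = 2 * 1.0399e-04 cm = 2.0798e-04 cm
Step 4: Convert to um (1 cm = 1e4 um): x = 2.08 um


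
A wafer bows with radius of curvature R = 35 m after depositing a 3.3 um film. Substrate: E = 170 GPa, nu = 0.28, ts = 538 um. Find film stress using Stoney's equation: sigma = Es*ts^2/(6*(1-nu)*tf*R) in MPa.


Step 1: Compute numerator: Es * ts^2 = 170 * 538^2 = 49205480 (GPa*um^2)
Step 2: Compute denominator (R in um): 6*(1-nu)*tf*R = 6*0.72*3.3*35e6 = 498960000.0 (um^2)
Step 3: sigma (GPa) = 49205480 / 498960000.0 = 9.8616e-02 GPa
Step 4: Convert to MPa (x1000): sigma = 98.6 MPa


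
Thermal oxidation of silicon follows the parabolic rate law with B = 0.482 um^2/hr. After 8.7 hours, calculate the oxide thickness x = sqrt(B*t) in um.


Step 1: Compute B*t = 0.482 * 8.7 = 4.1934
Step 2: x = sqrt(4.1934)
x = 2.048 um


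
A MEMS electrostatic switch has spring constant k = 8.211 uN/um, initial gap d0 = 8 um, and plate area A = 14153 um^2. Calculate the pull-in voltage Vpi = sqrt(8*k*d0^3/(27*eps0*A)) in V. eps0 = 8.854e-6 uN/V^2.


Step 1: Compute numerator: 8 * k * d0^3 = 8 * 8.211 * 8^3 = 33632.256
Step 2: Compute denominator: 27 * eps0 * A = 27 * 8.854e-6 * 14153 = 3.383388
Step 3: Vpi = sqrt(33632.256 / 3.383388)
Vpi = 99.7 V


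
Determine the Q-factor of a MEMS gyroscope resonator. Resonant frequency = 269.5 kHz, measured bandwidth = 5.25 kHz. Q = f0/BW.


Step 1: Q = f0 / bandwidth
Step 2: Q = 269.5 / 5.25
Q = 51.3


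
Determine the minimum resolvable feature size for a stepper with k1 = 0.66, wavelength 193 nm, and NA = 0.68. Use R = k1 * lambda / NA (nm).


Step 1: Identify values: k1 = 0.66, lambda = 193 nm, NA = 0.68
Step 2: R = k1 * lambda / NA
R = 0.66 * 193 / 0.68
R = 187.3 nm


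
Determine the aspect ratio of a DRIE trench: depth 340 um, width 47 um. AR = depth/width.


Step 1: AR = depth / width
Step 2: AR = 340 / 47
AR = 7.2


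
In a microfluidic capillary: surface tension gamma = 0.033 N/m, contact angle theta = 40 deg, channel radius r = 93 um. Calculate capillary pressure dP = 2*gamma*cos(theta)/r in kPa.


Step 1: cos(40 deg) = 0.766
Step 2: Convert r to m: r = 93e-6 m
Step 3: dP = 2 * 0.033 * 0.766 / 93e-6 = 543.6 Pa
Step 4: Convert Pa to kPa (divide by 1000).
dP = 0.54 kPa


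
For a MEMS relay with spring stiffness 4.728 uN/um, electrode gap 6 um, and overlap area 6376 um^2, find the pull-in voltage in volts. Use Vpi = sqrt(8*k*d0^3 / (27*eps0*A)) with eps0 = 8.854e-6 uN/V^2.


Step 1: Compute numerator: 8 * k * d0^3 = 8 * 4.728 * 6^3 = 8169.984
Step 2: Compute denominator: 27 * eps0 * A = 27 * 8.854e-6 * 6376 = 1.524234
Step 3: Vpi = sqrt(8169.984 / 1.524234)
Vpi = 73.21 V


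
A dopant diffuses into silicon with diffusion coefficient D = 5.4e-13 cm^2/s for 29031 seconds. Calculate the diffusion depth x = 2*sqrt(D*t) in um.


Step 1: Compute D*t = 5.4e-13 * 29031 = 1.567674e-08 cm^2
Step 2: sqrt(D*t) = 1.25207e-04 cm
Step 3: x = 2 * 1.25207e-04 cm = 2.50414e-04 cm
Step 4: Convert to um (1 cm = 1e4 um): x = 2.504 um


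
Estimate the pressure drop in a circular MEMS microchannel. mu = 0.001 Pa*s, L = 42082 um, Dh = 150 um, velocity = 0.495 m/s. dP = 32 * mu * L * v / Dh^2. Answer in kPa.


Step 1: Convert to SI: L = 42082e-6 m, Dh = 150e-6 m
Step 2: dP = 32 * 0.001 * 42082e-6 * 0.495 / (150e-6)^2
Step 3: dP = 29625.73 Pa
Step 4: Convert to kPa: dP = 29.63 kPa


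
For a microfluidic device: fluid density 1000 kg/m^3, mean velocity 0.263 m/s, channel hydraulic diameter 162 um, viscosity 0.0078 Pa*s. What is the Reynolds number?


Step 1: Convert Dh to meters: Dh = 162e-6 m
Step 2: Re = rho * v * Dh / mu
Re = 1000 * 0.263 * 162e-6 / 0.0078
Re = 5.462


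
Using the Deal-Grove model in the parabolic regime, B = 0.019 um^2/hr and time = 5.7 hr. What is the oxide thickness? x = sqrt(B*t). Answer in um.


Step 1: Compute B*t = 0.019 * 5.7 = 0.1083
Step 2: x = sqrt(0.1083)
x = 0.329 um


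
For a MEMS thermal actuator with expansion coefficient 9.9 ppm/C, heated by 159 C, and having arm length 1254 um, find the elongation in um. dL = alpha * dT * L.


Step 1: Convert CTE: alpha = 9.9 ppm/C = 9.9e-6 /C
Step 2: dL = 9.9e-6 * 159 * 1254
dL = 1.9739 um


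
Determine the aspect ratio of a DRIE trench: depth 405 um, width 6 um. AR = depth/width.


Step 1: AR = depth / width
Step 2: AR = 405 / 6
AR = 67.5


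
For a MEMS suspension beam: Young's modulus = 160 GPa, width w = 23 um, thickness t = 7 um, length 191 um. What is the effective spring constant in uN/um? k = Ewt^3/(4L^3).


Step 1: Convert E to consistent units (1 GPa = 1000 uN/um^2).
E = 160 GPa = 160000 uN/um^2
Step 2: Compute t^3 = 7^3 = 343
Step 3: Compute L^3 = 191^3 = 6967871
Step 4: k = 160000 * 23 * 343 / (4 * 6967871)
k = 45.2879 uN/um


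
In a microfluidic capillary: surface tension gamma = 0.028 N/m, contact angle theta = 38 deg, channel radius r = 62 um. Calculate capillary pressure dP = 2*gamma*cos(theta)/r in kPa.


Step 1: cos(38 deg) = 0.788
Step 2: Convert r to m: r = 62e-6 m
Step 3: dP = 2 * 0.028 * 0.788 / 62e-6 = 711.7 Pa
Step 4: Convert Pa to kPa (divide by 1000).
dP = 0.71 kPa


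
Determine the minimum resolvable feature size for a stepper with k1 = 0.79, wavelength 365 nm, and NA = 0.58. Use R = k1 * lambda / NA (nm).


Step 1: Identify values: k1 = 0.79, lambda = 365 nm, NA = 0.58
Step 2: R = k1 * lambda / NA
R = 0.79 * 365 / 0.58
R = 497.2 nm


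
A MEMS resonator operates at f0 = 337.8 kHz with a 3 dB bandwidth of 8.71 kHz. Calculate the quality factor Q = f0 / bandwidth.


Step 1: Q = f0 / bandwidth
Step 2: Q = 337.8 / 8.71
Q = 38.8


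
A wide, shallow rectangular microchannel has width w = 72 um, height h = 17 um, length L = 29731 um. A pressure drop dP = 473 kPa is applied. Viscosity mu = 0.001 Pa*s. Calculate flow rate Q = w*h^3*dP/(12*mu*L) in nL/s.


Step 1: Convert all dimensions to SI (meters).
w = 72e-6 m, h = 17e-6 m, L = 29731e-6 m, dP = 473e3 Pa
Step 2: Q = w * h^3 * dP / (12 * mu * L)
Q = 72e-6 * (17e-6)^3 * 473e3 / (12 * 0.001 * 29731e-6) = 4.6897494e-10 m^3/s
Step 3: Convert Q from m^3/s to nL/s (1 m^3 = 1e12 nL, so multiply by 1e12).
Q = 468.975 nL/s


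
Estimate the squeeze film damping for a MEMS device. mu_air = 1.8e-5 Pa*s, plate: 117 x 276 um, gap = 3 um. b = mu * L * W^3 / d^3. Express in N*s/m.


Step 1: Convert to SI.
L = 117e-6 m, W = 276e-6 m, d = 3e-6 m
Step 2: W^3 = (276e-6)^3 = 2.10e-11 m^3
Step 3: d^3 = (3e-6)^3 = 2.70e-17 m^3
Step 4: b = 1.8e-5 * 117e-6 * 2.10e-11 / 2.70e-17
b = 1.64e-03 N*s/m


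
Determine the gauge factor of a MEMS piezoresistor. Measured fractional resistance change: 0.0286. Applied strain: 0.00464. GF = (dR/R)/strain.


Step 1: Identify values.
dR/R = 0.0286, strain = 0.00464
Step 2: GF = (dR/R) / strain = 0.0286 / 0.00464
GF = 6.2


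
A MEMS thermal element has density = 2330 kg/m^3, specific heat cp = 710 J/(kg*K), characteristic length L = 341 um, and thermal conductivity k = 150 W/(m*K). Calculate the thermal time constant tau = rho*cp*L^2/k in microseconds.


Step 1: Convert L to m: L = 341e-6 m
Step 2: L^2 = (341e-6)^2 = 1.16281e-07 m^2
Step 3: tau = 2330 * 710 * 1.16281e-07 / 150 = 1.28242439e-03 s
Step 4: Convert to microseconds (multiply by 1e6).
tau = 1282.424 us


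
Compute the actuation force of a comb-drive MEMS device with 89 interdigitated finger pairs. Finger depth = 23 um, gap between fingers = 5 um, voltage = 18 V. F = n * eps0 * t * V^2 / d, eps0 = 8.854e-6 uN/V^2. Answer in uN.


Step 1: Parameters: n=89, eps0=8.854e-6 uN/V^2, t=23 um, V=18 V, d=5 um
Step 2: V^2 = 324
Step 3: F = 89 * 8.854e-6 * 23 * 324 / 5
F = 1.174 uN


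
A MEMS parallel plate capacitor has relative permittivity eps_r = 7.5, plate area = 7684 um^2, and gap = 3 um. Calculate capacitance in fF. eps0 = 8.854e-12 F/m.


Step 1: Convert area to m^2: A = 7684e-12 m^2
Step 2: Convert gap to m: d = 3e-6 m
Step 3: C = eps0 * eps_r * A / d
C = 8.854e-12 * 7.5 * 7684e-12 / 3e-6
Step 4: Convert to fF (multiply by 1e15).
C = 170.09 fF


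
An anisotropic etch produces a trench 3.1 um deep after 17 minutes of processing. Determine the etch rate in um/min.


Step 1: Etch rate = depth / time
Step 2: rate = 3.1 / 17
rate = 0.182 um/min


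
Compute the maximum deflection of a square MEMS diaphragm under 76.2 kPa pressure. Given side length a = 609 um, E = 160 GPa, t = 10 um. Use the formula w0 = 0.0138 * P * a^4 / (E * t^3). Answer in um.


Step 1: Convert pressure to compatible units (E is in GPa, so P in GPa).
P = 76.2 kPa = 76.2e-6 GPa
Step 2: Compute numerator: 0.0138 * P * a^4.
a^4 = 609^4 = 137552716161
numerator = 0.0138 * 76.2e-6 * 137552716161 = 1.4464e+05
Step 3: Compute denominator: E * t^3 = 160 * 10^3 = 160000
Step 4: w0 = numerator / denominator = 1.4464e+05 / 160000 = 0.904 um


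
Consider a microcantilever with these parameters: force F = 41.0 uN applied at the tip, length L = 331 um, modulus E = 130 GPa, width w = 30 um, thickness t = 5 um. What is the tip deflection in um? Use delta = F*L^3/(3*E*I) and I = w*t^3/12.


Step 1: Calculate the second moment of area.
I = w * t^3 / 12 = 30 * 5^3 / 12 = 312.5 um^4
Step 2: Convert E to consistent units (1 GPa = 1000 uN/um^2).
E = 130 GPa = 130000 uN/um^2
Step 3: Calculate tip deflection.
delta = F * L^3 / (3 * E * I)
delta = 41.0 * 331^3 / (3 * 130000 * 312.5)
delta = 12.1998 um


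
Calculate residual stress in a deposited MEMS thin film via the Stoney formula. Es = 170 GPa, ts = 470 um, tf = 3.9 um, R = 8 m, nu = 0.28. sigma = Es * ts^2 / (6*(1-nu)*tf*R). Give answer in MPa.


Step 1: Compute numerator: Es * ts^2 = 170 * 470^2 = 37553000 (GPa*um^2)
Step 2: Compute denominator (R in um): 6*(1-nu)*tf*R = 6*0.72*3.9*8e6 = 134784000.0 (um^2)
Step 3: sigma (GPa) = 37553000 / 134784000.0 = 2.78616e-01 GPa
Step 4: Convert to MPa (x1000): sigma = 278.6 MPa


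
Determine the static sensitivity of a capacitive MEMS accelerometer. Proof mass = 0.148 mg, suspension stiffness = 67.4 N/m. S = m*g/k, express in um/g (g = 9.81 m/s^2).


Step 1: Convert mass: m = 0.148 mg = 1.48e-07 kg
Step 2: S = m * g / k = 1.48e-07 * 9.81 / 67.4
Step 3: S = 2.15e-08 m/g
Step 4: Convert to um/g: S = 0.022 um/g


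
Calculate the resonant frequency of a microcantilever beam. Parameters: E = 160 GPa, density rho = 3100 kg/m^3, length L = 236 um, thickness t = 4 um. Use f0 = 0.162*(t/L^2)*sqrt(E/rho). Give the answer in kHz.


Step 1: Convert units to SI.
t_SI = 4e-6 m, L_SI = 236e-6 m
Step 2: Calculate sqrt(E/rho).
sqrt(160e9 / 3100) = 7184.21 m/s
Step 3: Compute f0.
f0 = 0.162 * 4e-6 / (236e-6)^2 * 7184.21 = 83585.3 Hz = 83.59 kHz


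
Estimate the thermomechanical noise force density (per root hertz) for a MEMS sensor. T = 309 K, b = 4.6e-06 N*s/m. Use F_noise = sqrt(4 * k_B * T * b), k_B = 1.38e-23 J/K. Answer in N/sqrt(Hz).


Step 1: Compute 4 * k_B * T * b
= 4 * 1.38e-23 * 309 * 4.6e-06
= 7.8461e-26 N^2/Hz
Step 2: F_noise = sqrt(7.8461e-26)
F_noise = 2.80e-13 N/sqrt(Hz)


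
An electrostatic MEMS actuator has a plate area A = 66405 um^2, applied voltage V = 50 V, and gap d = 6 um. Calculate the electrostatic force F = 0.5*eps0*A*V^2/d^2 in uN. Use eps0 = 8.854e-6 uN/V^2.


Step 1: Identify parameters.
eps0 = 8.854e-6 uN/V^2, A = 66405 um^2, V = 50 V, d = 6 um
Step 2: Compute V^2 = 50^2 = 2500
Step 3: Compute d^2 = 6^2 = 36
Step 4: F = 0.5 * 8.854e-6 * 66405 * 2500 / 36
F = 20.415 uN


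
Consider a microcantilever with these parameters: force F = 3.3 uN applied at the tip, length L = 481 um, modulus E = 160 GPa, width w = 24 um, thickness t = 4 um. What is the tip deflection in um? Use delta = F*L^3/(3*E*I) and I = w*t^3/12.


Step 1: Calculate the second moment of area.
I = w * t^3 / 12 = 24 * 4^3 / 12 = 128.0 um^4
Step 2: Convert E to consistent units (1 GPa = 1000 uN/um^2).
E = 160 GPa = 160000 uN/um^2
Step 3: Calculate tip deflection.
delta = F * L^3 / (3 * E * I)
delta = 3.3 * 481^3 / (3 * 160000 * 128.0)
delta = 5.9772 um


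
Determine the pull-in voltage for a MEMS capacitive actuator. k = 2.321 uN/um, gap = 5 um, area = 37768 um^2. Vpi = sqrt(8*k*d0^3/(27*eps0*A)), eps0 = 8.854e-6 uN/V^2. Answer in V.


Step 1: Compute numerator: 8 * k * d0^3 = 8 * 2.321 * 5^3 = 2321.0
Step 2: Compute denominator: 27 * eps0 * A = 27 * 8.854e-6 * 37768 = 9.028743
Step 3: Vpi = sqrt(2321.0 / 9.028743)
Vpi = 16.03 V


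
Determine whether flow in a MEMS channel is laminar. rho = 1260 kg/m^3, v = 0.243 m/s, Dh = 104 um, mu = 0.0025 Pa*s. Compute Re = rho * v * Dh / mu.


Step 1: Convert Dh to meters: Dh = 104e-6 m
Step 2: Re = rho * v * Dh / mu
Re = 1260 * 0.243 * 104e-6 / 0.0025
Re = 12.737
Since Re = 12.737 is below ~2300, the flow is laminar.


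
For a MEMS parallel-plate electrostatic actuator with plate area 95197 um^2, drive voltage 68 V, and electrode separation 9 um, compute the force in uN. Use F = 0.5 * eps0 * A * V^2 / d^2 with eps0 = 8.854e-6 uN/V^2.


Step 1: Identify parameters.
eps0 = 8.854e-6 uN/V^2, A = 95197 um^2, V = 68 V, d = 9 um
Step 2: Compute V^2 = 68^2 = 4624
Step 3: Compute d^2 = 9^2 = 81
Step 4: F = 0.5 * 8.854e-6 * 95197 * 4624 / 81
F = 24.058 uN


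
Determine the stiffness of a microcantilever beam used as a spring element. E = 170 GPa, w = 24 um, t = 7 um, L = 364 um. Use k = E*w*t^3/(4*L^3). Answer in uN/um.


Step 1: Convert E to consistent units (1 GPa = 1000 uN/um^2).
E = 170 GPa = 170000 uN/um^2
Step 2: Compute t^3 = 7^3 = 343
Step 3: Compute L^3 = 364^3 = 48228544
Step 4: k = 170000 * 24 * 343 / (4 * 48228544)
k = 7.2542 uN/um


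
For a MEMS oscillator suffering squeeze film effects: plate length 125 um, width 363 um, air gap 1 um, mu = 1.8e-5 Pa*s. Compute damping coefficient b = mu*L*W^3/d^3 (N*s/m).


Step 1: Convert to SI.
L = 125e-6 m, W = 363e-6 m, d = 1e-6 m
Step 2: W^3 = (363e-6)^3 = 4.78e-11 m^3
Step 3: d^3 = (1e-6)^3 = 1.00e-18 m^3
Step 4: b = 1.8e-5 * 125e-6 * 4.78e-11 / 1.00e-18
b = 1.08e-01 N*s/m


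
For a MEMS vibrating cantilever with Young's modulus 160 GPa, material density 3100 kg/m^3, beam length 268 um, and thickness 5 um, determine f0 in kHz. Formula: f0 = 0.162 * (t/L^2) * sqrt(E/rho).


Step 1: Convert units to SI.
t_SI = 5e-6 m, L_SI = 268e-6 m
Step 2: Calculate sqrt(E/rho).
sqrt(160e9 / 3100) = 7184.21 m/s
Step 3: Compute f0.
f0 = 0.162 * 5e-6 / (268e-6)^2 * 7184.21 = 81020.4 Hz = 81.02 kHz


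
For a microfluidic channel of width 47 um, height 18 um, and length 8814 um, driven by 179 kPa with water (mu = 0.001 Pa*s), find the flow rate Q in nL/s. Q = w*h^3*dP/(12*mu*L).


Step 1: Convert all dimensions to SI (meters).
w = 47e-6 m, h = 18e-6 m, L = 8814e-6 m, dP = 179e3 Pa
Step 2: Q = w * h^3 * dP / (12 * mu * L)
Q = 47e-6 * (18e-6)^3 * 179e3 / (12 * 0.001 * 8814e-6) = 4.6388904e-10 m^3/s
Step 3: Convert Q from m^3/s to nL/s (1 m^3 = 1e12 nL, so multiply by 1e12).
Q = 463.889 nL/s


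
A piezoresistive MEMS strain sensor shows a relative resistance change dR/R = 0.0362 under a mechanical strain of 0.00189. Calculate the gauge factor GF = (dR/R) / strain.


Step 1: Identify values.
dR/R = 0.0362, strain = 0.00189
Step 2: GF = (dR/R) / strain = 0.0362 / 0.00189
GF = 19.2


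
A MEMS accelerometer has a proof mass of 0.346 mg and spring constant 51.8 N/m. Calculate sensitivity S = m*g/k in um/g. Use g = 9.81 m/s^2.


Step 1: Convert mass: m = 0.346 mg = 3.46e-07 kg
Step 2: S = m * g / k = 3.46e-07 * 9.81 / 51.8
Step 3: S = 6.55e-08 m/g
Step 4: Convert to um/g: S = 0.066 um/g


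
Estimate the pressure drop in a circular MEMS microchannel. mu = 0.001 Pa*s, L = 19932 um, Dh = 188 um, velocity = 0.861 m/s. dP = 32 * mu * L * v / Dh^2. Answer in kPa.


Step 1: Convert to SI: L = 19932e-6 m, Dh = 188e-6 m
Step 2: dP = 32 * 0.001 * 19932e-6 * 0.861 / (188e-6)^2
Step 3: dP = 15537.76 Pa
Step 4: Convert to kPa: dP = 15.54 kPa


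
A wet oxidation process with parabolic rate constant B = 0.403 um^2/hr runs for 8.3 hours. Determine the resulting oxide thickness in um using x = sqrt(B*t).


Step 1: Compute B*t = 0.403 * 8.3 = 3.3449
Step 2: x = sqrt(3.3449)
x = 1.829 um


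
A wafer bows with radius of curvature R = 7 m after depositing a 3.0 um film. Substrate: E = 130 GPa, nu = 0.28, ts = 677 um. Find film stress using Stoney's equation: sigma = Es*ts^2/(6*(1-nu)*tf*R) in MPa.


Step 1: Compute numerator: Es * ts^2 = 130 * 677^2 = 59582770 (GPa*um^2)
Step 2: Compute denominator (R in um): 6*(1-nu)*tf*R = 6*0.72*3.0*7e6 = 90720000.0 (um^2)
Step 3: sigma (GPa) = 59582770 / 90720000.0 = 6.56777e-01 GPa
Step 4: Convert to MPa (x1000): sigma = 656.8 MPa


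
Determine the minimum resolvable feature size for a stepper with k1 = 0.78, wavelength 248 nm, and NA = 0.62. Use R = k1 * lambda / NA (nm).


Step 1: Identify values: k1 = 0.78, lambda = 248 nm, NA = 0.62
Step 2: R = k1 * lambda / NA
R = 0.78 * 248 / 0.62
R = 312.0 nm


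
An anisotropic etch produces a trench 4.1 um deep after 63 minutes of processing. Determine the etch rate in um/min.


Step 1: Etch rate = depth / time
Step 2: rate = 4.1 / 63
rate = 0.065 um/min


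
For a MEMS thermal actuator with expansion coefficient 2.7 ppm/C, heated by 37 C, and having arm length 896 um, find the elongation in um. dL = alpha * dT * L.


Step 1: Convert CTE: alpha = 2.7 ppm/C = 2.7e-6 /C
Step 2: dL = 2.7e-6 * 37 * 896
dL = 0.0895 um


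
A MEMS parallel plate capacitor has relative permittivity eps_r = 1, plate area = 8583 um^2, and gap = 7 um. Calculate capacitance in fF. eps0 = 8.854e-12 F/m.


Step 1: Convert area to m^2: A = 8583e-12 m^2
Step 2: Convert gap to m: d = 7e-6 m
Step 3: C = eps0 * eps_r * A / d
C = 8.854e-12 * 1 * 8583e-12 / 7e-6
Step 4: Convert to fF (multiply by 1e15).
C = 10.86 fF


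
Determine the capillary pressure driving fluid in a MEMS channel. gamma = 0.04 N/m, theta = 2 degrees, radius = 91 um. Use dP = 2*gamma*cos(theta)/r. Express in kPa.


Step 1: cos(2 deg) = 0.9994
Step 2: Convert r to m: r = 91e-6 m
Step 3: dP = 2 * 0.04 * 0.9994 / 91e-6 = 878.6 Pa
Step 4: Convert Pa to kPa (divide by 1000).
dP = 0.88 kPa


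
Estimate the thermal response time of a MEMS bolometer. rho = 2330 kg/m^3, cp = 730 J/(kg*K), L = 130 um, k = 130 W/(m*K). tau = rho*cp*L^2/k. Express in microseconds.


Step 1: Convert L to m: L = 130e-6 m
Step 2: L^2 = (130e-6)^2 = 1.69e-08 m^2
Step 3: tau = 2330 * 730 * 1.69e-08 / 130 = 2.21117e-04 s
Step 4: Convert to microseconds (multiply by 1e6).
tau = 221.117 us


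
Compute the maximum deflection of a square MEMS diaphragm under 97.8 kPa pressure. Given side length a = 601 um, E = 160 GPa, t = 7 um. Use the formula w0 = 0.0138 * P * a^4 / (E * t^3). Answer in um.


Step 1: Convert pressure to compatible units (E is in GPa, so P in GPa).
P = 97.8 kPa = 97.8e-6 GPa
Step 2: Compute numerator: 0.0138 * P * a^4.
a^4 = 601^4 = 130466162401
numerator = 0.0138 * 97.8e-6 * 130466162401 = 1.760824e+05
Step 3: Compute denominator: E * t^3 = 160 * 7^3 = 54880
Step 4: w0 = numerator / denominator = 1.760824e+05 / 54880 = 3.2085 um


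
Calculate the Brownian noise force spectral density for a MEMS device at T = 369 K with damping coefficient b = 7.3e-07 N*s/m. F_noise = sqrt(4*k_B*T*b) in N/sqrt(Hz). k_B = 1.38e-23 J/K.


Step 1: Compute 4 * k_B * T * b
= 4 * 1.38e-23 * 369 * 7.3e-07
= 1.4869e-26 N^2/Hz
Step 2: F_noise = sqrt(1.4869e-26)
F_noise = 1.22e-13 N/sqrt(Hz)


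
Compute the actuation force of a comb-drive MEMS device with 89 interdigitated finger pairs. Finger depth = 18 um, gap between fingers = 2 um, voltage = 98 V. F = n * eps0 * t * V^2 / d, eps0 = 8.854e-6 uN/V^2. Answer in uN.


Step 1: Parameters: n=89, eps0=8.854e-6 uN/V^2, t=18 um, V=98 V, d=2 um
Step 2: V^2 = 9604
Step 3: F = 89 * 8.854e-6 * 18 * 9604 / 2
F = 68.112 uN


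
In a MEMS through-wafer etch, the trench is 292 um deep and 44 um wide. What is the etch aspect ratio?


Step 1: AR = depth / width
Step 2: AR = 292 / 44
AR = 6.6


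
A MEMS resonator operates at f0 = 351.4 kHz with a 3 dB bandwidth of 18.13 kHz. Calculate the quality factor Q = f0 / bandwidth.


Step 1: Q = f0 / bandwidth
Step 2: Q = 351.4 / 18.13
Q = 19.4


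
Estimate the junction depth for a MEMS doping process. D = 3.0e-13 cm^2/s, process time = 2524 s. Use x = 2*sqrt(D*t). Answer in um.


Step 1: Compute D*t = 3.0e-13 * 2524 = 7.572e-10 cm^2
Step 2: sqrt(D*t) = 2.752e-05 cm
Step 3: x = 2 * 2.752e-05 cm = 5.504e-05 cm
Step 4: Convert to um (1 cm = 1e4 um): x = 0.55 um


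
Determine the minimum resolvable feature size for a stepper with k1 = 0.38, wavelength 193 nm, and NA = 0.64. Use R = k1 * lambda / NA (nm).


Step 1: Identify values: k1 = 0.38, lambda = 193 nm, NA = 0.64
Step 2: R = k1 * lambda / NA
R = 0.38 * 193 / 0.64
R = 114.6 nm


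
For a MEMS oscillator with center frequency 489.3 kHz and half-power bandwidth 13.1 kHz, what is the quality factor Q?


Step 1: Q = f0 / bandwidth
Step 2: Q = 489.3 / 13.1
Q = 37.4


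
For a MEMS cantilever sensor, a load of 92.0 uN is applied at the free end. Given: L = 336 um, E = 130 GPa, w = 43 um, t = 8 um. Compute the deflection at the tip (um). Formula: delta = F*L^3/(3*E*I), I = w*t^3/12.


Step 1: Calculate the second moment of area.
I = w * t^3 / 12 = 43 * 8^3 / 12 = 1834.6667 um^4
Step 2: Convert E to consistent units (1 GPa = 1000 uN/um^2).
E = 130 GPa = 130000 uN/um^2
Step 3: Calculate tip deflection.
delta = F * L^3 / (3 * E * I)
delta = 92.0 * 336^3 / (3 * 130000 * 1834.6667)
delta = 4.8773 um


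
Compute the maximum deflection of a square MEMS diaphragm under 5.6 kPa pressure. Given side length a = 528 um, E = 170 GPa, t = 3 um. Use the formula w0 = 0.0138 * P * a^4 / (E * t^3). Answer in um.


Step 1: Convert pressure to compatible units (E is in GPa, so P in GPa).
P = 5.6 kPa = 5.6e-6 GPa
Step 2: Compute numerator: 0.0138 * P * a^4.
a^4 = 528^4 = 77720518656
numerator = 0.0138 * 5.6e-6 * 77720518656 = 6.006242e+03
Step 3: Compute denominator: E * t^3 = 170 * 3^3 = 4590
Step 4: w0 = numerator / denominator = 6.006242e+03 / 4590 = 1.3085 um


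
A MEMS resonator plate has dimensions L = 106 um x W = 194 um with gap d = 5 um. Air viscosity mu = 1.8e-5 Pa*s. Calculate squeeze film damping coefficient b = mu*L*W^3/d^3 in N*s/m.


Step 1: Convert to SI.
L = 106e-6 m, W = 194e-6 m, d = 5e-6 m
Step 2: W^3 = (194e-6)^3 = 7.30e-12 m^3
Step 3: d^3 = (5e-6)^3 = 1.25e-16 m^3
Step 4: b = 1.8e-5 * 106e-6 * 7.30e-12 / 1.25e-16
b = 1.11e-04 N*s/m


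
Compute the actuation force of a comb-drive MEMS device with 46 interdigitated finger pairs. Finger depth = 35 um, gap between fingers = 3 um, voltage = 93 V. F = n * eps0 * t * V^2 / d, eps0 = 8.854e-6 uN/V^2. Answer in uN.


Step 1: Parameters: n=46, eps0=8.854e-6 uN/V^2, t=35 um, V=93 V, d=3 um
Step 2: V^2 = 8649
Step 3: F = 46 * 8.854e-6 * 35 * 8649 / 3
F = 41.097 uN


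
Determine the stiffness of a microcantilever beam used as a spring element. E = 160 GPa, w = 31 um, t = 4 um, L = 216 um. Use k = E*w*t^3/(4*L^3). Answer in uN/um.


Step 1: Convert E to consistent units (1 GPa = 1000 uN/um^2).
E = 160 GPa = 160000 uN/um^2
Step 2: Compute t^3 = 4^3 = 64
Step 3: Compute L^3 = 216^3 = 10077696
Step 4: k = 160000 * 31 * 64 / (4 * 10077696)
k = 7.8748 uN/um


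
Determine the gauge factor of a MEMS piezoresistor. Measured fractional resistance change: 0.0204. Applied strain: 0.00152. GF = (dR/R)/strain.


Step 1: Identify values.
dR/R = 0.0204, strain = 0.00152
Step 2: GF = (dR/R) / strain = 0.0204 / 0.00152
GF = 13.4


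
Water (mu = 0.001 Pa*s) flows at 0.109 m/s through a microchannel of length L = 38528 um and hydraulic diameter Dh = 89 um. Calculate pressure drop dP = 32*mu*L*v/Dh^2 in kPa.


Step 1: Convert to SI: L = 38528e-6 m, Dh = 89e-6 m
Step 2: dP = 32 * 0.001 * 38528e-6 * 0.109 / (89e-6)^2
Step 3: dP = 16965.74 Pa
Step 4: Convert to kPa: dP = 16.97 kPa


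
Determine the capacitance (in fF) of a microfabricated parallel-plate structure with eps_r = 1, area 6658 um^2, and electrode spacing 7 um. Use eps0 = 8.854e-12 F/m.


Step 1: Convert area to m^2: A = 6658e-12 m^2
Step 2: Convert gap to m: d = 7e-6 m
Step 3: C = eps0 * eps_r * A / d
C = 8.854e-12 * 1 * 6658e-12 / 7e-6
Step 4: Convert to fF (multiply by 1e15).
C = 8.42 fF


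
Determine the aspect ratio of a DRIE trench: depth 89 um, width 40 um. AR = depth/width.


Step 1: AR = depth / width
Step 2: AR = 89 / 40
AR = 2.2


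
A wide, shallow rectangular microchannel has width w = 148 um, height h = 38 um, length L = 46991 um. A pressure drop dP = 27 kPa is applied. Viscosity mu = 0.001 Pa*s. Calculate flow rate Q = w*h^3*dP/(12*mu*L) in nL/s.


Step 1: Convert all dimensions to SI (meters).
w = 148e-6 m, h = 38e-6 m, L = 46991e-6 m, dP = 27e3 Pa
Step 2: Q = w * h^3 * dP / (12 * mu * L)
Q = 148e-6 * (38e-6)^3 * 27e3 / (12 * 0.001 * 46991e-6) = 3.8884842e-10 m^3/s
Step 3: Convert Q from m^3/s to nL/s (1 m^3 = 1e12 nL, so multiply by 1e12).
Q = 388.848 nL/s


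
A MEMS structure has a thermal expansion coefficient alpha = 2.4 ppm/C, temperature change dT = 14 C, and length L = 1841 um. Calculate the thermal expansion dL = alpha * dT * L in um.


Step 1: Convert CTE: alpha = 2.4 ppm/C = 2.4e-6 /C
Step 2: dL = 2.4e-6 * 14 * 1841
dL = 0.0619 um


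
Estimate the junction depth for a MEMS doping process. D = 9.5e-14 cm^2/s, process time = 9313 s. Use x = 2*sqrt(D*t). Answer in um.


Step 1: Compute D*t = 9.5e-14 * 9313 = 8.84735e-10 cm^2
Step 2: sqrt(D*t) = 2.9744e-05 cm
Step 3: x = 2 * 2.9744e-05 cm = 5.9488e-05 cm
Step 4: Convert to um (1 cm = 1e4 um): x = 0.595 um


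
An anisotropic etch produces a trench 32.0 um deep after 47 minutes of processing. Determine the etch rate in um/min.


Step 1: Etch rate = depth / time
Step 2: rate = 32.0 / 47
rate = 0.681 um/min


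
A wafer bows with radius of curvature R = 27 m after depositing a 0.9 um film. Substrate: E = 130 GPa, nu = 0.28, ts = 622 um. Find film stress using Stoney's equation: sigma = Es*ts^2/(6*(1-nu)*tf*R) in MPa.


Step 1: Compute numerator: Es * ts^2 = 130 * 622^2 = 50294920 (GPa*um^2)
Step 2: Compute denominator (R in um): 6*(1-nu)*tf*R = 6*0.72*0.9*27e6 = 104976000.0 (um^2)
Step 3: sigma (GPa) = 50294920 / 104976000.0 = 4.79109e-01 GPa
Step 4: Convert to MPa (x1000): sigma = 479.1 MPa


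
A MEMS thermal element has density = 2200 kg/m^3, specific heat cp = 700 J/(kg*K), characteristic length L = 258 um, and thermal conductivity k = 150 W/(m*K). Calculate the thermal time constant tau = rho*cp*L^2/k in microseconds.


Step 1: Convert L to m: L = 258e-6 m
Step 2: L^2 = (258e-6)^2 = 6.6564e-08 m^2
Step 3: tau = 2200 * 700 * 6.6564e-08 / 150 = 6.833904e-04 s
Step 4: Convert to microseconds (multiply by 1e6).
tau = 683.39 us


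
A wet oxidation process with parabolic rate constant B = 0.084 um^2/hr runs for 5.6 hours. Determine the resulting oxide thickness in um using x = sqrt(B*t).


Step 1: Compute B*t = 0.084 * 5.6 = 0.4704
Step 2: x = sqrt(0.4704)
x = 0.686 um


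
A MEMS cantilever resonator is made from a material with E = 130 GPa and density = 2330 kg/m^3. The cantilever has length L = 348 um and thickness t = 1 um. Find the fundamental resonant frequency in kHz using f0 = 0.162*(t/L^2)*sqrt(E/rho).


Step 1: Convert units to SI.
t_SI = 1e-6 m, L_SI = 348e-6 m
Step 2: Calculate sqrt(E/rho).
sqrt(130e9 / 2330) = 7469.54 m/s
Step 3: Compute f0.
f0 = 0.162 * 1e-6 / (348e-6)^2 * 7469.54 = 9992.0 Hz = 9.99 kHz


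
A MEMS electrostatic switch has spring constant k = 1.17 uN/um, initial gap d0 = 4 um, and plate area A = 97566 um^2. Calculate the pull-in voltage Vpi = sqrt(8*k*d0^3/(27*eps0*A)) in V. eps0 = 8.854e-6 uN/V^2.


Step 1: Compute numerator: 8 * k * d0^3 = 8 * 1.17 * 4^3 = 599.04
Step 2: Compute denominator: 27 * eps0 * A = 27 * 8.854e-6 * 97566 = 23.323933
Step 3: Vpi = sqrt(599.04 / 23.323933)
Vpi = 5.07 V


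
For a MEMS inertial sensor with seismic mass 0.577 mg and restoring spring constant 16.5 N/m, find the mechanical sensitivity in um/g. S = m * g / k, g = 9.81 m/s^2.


Step 1: Convert mass: m = 0.577 mg = 5.77e-07 kg
Step 2: S = m * g / k = 5.77e-07 * 9.81 / 16.5
Step 3: S = 3.43e-07 m/g
Step 4: Convert to um/g: S = 0.343 um/g


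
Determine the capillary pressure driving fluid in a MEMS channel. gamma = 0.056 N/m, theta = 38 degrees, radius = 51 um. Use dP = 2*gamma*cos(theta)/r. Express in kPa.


Step 1: cos(38 deg) = 0.788
Step 2: Convert r to m: r = 51e-6 m
Step 3: dP = 2 * 0.056 * 0.788 / 51e-6 = 1730.5 Pa
Step 4: Convert Pa to kPa (divide by 1000).
dP = 1.73 kPa


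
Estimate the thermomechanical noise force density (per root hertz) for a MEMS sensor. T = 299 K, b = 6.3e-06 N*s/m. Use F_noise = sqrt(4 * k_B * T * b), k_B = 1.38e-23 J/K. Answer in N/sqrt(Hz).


Step 1: Compute 4 * k_B * T * b
= 4 * 1.38e-23 * 299 * 6.3e-06
= 1.0398e-25 N^2/Hz
Step 2: F_noise = sqrt(1.0398e-25)
F_noise = 3.22e-13 N/sqrt(Hz)


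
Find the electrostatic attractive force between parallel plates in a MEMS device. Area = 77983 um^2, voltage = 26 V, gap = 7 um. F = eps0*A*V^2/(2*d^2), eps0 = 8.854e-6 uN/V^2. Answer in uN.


Step 1: Identify parameters.
eps0 = 8.854e-6 uN/V^2, A = 77983 um^2, V = 26 V, d = 7 um
Step 2: Compute V^2 = 26^2 = 676
Step 3: Compute d^2 = 7^2 = 49
Step 4: F = 0.5 * 8.854e-6 * 77983 * 676 / 49
F = 4.763 uN


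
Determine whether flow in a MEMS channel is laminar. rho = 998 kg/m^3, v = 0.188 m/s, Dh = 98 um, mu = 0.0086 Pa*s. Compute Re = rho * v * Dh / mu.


Step 1: Convert Dh to meters: Dh = 98e-6 m
Step 2: Re = rho * v * Dh / mu
Re = 998 * 0.188 * 98e-6 / 0.0086
Re = 2.138
Since Re = 2.138 is below ~2300, the flow is laminar.


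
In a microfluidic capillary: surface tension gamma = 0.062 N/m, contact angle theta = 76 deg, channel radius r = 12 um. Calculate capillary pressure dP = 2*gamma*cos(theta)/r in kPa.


Step 1: cos(76 deg) = 0.2419
Step 2: Convert r to m: r = 12e-6 m
Step 3: dP = 2 * 0.062 * 0.2419 / 12e-6 = 2499.6 Pa
Step 4: Convert Pa to kPa (divide by 1000).
dP = 2.5 kPa


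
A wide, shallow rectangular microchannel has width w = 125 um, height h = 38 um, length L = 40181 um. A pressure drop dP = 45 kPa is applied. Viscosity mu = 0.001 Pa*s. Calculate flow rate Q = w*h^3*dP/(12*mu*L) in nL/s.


Step 1: Convert all dimensions to SI (meters).
w = 125e-6 m, h = 38e-6 m, L = 40181e-6 m, dP = 45e3 Pa
Step 2: Q = w * h^3 * dP / (12 * mu * L)
Q = 125e-6 * (38e-6)^3 * 45e3 / (12 * 0.001 * 40181e-6) = 6.4013464e-10 m^3/s
Step 3: Convert Q from m^3/s to nL/s (1 m^3 = 1e12 nL, so multiply by 1e12).
Q = 640.135 nL/s


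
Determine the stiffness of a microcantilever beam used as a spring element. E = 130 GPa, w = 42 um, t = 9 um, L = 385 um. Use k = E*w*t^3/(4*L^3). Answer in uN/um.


Step 1: Convert E to consistent units (1 GPa = 1000 uN/um^2).
E = 130 GPa = 130000 uN/um^2
Step 2: Compute t^3 = 9^3 = 729
Step 3: Compute L^3 = 385^3 = 57066625
Step 4: k = 130000 * 42 * 729 / (4 * 57066625)
k = 17.4372 uN/um


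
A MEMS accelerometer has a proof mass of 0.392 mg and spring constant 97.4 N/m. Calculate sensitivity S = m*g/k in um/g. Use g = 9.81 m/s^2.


Step 1: Convert mass: m = 0.392 mg = 3.92e-07 kg
Step 2: S = m * g / k = 3.92e-07 * 9.81 / 97.4
Step 3: S = 3.95e-08 m/g
Step 4: Convert to um/g: S = 0.039 um/g


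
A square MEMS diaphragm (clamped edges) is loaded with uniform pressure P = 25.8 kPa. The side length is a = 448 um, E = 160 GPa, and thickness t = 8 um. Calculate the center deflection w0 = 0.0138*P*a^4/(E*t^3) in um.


Step 1: Convert pressure to compatible units (E is in GPa, so P in GPa).
P = 25.8 kPa = 25.8e-6 GPa
Step 2: Compute numerator: 0.0138 * P * a^4.
a^4 = 448^4 = 40282095616
numerator = 0.0138 * 25.8e-6 * 40282095616 = 1.4342e+04
Step 3: Compute denominator: E * t^3 = 160 * 8^3 = 81920
Step 4: w0 = numerator / denominator = 1.4342e+04 / 81920 = 0.1751 um


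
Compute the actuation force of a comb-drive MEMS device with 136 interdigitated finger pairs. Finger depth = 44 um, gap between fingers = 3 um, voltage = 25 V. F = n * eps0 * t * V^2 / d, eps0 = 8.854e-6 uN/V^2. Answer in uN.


Step 1: Parameters: n=136, eps0=8.854e-6 uN/V^2, t=44 um, V=25 V, d=3 um
Step 2: V^2 = 625
Step 3: F = 136 * 8.854e-6 * 44 * 625 / 3
F = 11.038 uN


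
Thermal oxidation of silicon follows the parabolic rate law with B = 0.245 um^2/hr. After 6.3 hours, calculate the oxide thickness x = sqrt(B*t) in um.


Step 1: Compute B*t = 0.245 * 6.3 = 1.5435
Step 2: x = sqrt(1.5435)
x = 1.242 um


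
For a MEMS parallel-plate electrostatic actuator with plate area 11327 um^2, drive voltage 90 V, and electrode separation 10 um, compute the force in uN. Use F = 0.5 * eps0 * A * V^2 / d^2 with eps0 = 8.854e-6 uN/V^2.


Step 1: Identify parameters.
eps0 = 8.854e-6 uN/V^2, A = 11327 um^2, V = 90 V, d = 10 um
Step 2: Compute V^2 = 90^2 = 8100
Step 3: Compute d^2 = 10^2 = 100
Step 4: F = 0.5 * 8.854e-6 * 11327 * 8100 / 100
F = 4.062 uN


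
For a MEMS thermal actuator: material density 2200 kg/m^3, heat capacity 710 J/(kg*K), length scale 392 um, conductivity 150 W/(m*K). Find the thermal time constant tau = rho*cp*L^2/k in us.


Step 1: Convert L to m: L = 392e-6 m
Step 2: L^2 = (392e-6)^2 = 1.53664e-07 m^2
Step 3: tau = 2200 * 710 * 1.53664e-07 / 150 = 1.60015445e-03 s
Step 4: Convert to microseconds (multiply by 1e6).
tau = 1600.154 us


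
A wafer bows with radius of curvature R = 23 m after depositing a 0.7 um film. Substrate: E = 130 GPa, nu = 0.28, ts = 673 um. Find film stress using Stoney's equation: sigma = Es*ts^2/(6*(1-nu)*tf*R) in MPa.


Step 1: Compute numerator: Es * ts^2 = 130 * 673^2 = 58880770 (GPa*um^2)
Step 2: Compute denominator (R in um): 6*(1-nu)*tf*R = 6*0.72*0.7*23e6 = 69552000.0 (um^2)
Step 3: sigma (GPa) = 58880770 / 69552000.0 = 8.46572e-01 GPa
Step 4: Convert to MPa (x1000): sigma = 846.6 MPa


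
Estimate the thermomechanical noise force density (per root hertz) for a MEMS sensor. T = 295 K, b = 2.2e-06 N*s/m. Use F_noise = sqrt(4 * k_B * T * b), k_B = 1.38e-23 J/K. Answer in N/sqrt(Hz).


Step 1: Compute 4 * k_B * T * b
= 4 * 1.38e-23 * 295 * 2.2e-06
= 3.5825e-26 N^2/Hz
Step 2: F_noise = sqrt(3.5825e-26)
F_noise = 1.89e-13 N/sqrt(Hz)


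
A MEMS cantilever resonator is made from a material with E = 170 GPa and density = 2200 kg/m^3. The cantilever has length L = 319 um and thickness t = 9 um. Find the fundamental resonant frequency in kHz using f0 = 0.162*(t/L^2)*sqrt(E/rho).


Step 1: Convert units to SI.
t_SI = 9e-6 m, L_SI = 319e-6 m
Step 2: Calculate sqrt(E/rho).
sqrt(170e9 / 2200) = 8790.49 m/s
Step 3: Compute f0.
f0 = 0.162 * 9e-6 / (319e-6)^2 * 8790.49 = 125947.4 Hz = 125.95 kHz


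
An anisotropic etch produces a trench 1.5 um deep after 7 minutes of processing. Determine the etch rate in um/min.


Step 1: Etch rate = depth / time
Step 2: rate = 1.5 / 7
rate = 0.214 um/min


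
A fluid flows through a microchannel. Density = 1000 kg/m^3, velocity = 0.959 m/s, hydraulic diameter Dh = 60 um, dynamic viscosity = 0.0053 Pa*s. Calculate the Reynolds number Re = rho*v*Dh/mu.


Step 1: Convert Dh to meters: Dh = 60e-6 m
Step 2: Re = rho * v * Dh / mu
Re = 1000 * 0.959 * 60e-6 / 0.0053
Re = 10.857
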